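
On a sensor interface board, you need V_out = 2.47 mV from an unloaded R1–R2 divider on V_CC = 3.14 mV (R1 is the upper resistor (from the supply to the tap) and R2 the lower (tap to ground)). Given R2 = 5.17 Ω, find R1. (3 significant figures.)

R1 ≈ 1.40 Ω

Required fraction k = V_out/V_CC = 0.7866.
Rearranging, R1 = R2·(1−k)/k = 5.17 × 0.2713 = 1.402 Ω.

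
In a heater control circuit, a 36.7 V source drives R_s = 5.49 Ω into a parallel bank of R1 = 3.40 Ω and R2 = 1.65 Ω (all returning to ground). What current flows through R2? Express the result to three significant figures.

I ≈ 3.74 A

Equivalent of the parallel group: R_p = 1.111 Ω.
V_A by voltage divider: V_A = 36.7 × 1.111/(5.49 + 1.111) = 6.176 V.
I(R2) = V_A / R2 = 6.176/1.65 = 3.743 A.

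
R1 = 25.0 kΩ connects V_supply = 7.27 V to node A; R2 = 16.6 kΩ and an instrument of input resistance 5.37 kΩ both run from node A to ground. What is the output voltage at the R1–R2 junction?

The load sits in parallel with R2, giving an effective lower resistance R2' = R2·R_L/(R2+R_L) = 4.057 kΩ.
Voltage divider with the loaded lower leg: V_out = 7.27 × 4.057/(25.0 + 4.057) = 7.27 × 0.1396 = 1.015 V.
(Unloaded it would be 2.90 V; the load pulls it down.)

V_out ≈ 1.02 V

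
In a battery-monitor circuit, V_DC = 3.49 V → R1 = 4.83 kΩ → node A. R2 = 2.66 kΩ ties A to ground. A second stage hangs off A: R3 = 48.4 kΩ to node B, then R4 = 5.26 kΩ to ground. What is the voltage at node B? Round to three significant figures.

V_B ≈ 0.118 V

Looking into the second stage from A: R3 + R4 = 53.66 kΩ appears in parallel with R2.
Effective lower resistance at A: R2 ‖ 53.66 = 2.534 kΩ.
V_A = 3.49 × 2.534/(4.83 + 2.534) = 1.201 V.
V_B = V_A × 0.09802 = 0.1177 V.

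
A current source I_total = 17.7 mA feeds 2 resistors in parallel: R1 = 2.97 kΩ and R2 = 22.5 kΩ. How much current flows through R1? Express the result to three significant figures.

I ≈ 15.6 mA

Two-branch current divider: I_k = I_total · R_other/(R_1 + R_2).
I(R1) = 17.7 × 22.5/(2.97 + 22.5) = 17.7 × 0.8834 = 15.64 mA.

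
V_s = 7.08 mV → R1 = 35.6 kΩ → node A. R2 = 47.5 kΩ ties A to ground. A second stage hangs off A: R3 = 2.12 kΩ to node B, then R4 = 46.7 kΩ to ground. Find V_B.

Node A sees R2 in parallel with the series input of stage 2, R3 + R4 = 48.82 kΩ.
R2 ‖ (R3+R4) = 24.08 kΩ.
V_A = 7.08 × 24.08/(35.6 + 24.08) = 2.856 mV.
V_B = V_A × 0.9566 = 2.732 mV.

V_B ≈ 2.73 mV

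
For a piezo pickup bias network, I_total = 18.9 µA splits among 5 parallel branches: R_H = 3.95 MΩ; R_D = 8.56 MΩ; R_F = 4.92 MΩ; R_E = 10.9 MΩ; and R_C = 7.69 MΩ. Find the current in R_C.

Total conductance ΣG = 1/3.95 + 1/8.56 + 1/4.92 + 1/10.9 + 1/7.69 = 0.7950 (units of 1/MΩ).
By the current-divider rule, I = I_total · G_k/ΣG = 18.9 × 0.1636 = 3.091 µA.

I ≈ 3.09 µA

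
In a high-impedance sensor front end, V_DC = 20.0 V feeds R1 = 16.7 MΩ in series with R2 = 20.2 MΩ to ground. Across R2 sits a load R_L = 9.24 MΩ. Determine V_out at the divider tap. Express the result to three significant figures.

V_out ≈ 5.50 V

First combine the lower leg with the load: R2 ‖ R_L = 6.340 MΩ.
Voltage divider with the loaded lower leg: V_out = 20.0 × 6.340/(16.7 + 6.340) = 20.0 × 0.2752 = 5.503 V.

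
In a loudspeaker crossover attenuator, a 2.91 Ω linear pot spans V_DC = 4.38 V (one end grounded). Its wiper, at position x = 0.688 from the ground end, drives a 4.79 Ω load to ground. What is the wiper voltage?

V_out ≈ 2.67 V

The pot divides into 0.9079 Ω above the wiper and 2.002 Ω below.
Lower segment in parallel with the load: 2.002 ‖ 4.79 = 1.412 Ω.
V_out = 4.38 × 1.412/(0.9079 + 1.412) = 2.666 V.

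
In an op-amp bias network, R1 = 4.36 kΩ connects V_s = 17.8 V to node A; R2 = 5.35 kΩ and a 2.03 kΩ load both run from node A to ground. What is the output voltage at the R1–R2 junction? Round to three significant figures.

The load sits in parallel with R2, giving an effective lower resistance R2' = R2·R_L/(R2+R_L) = 1.472 kΩ.
Then V_out = V_s · R2'/(R1 + R2') = 17.8 × 1.472/5.832 = 4.492 V.
(Unloaded it would be 9.81 V; the load pulls it down.)

V_out ≈ 4.49 V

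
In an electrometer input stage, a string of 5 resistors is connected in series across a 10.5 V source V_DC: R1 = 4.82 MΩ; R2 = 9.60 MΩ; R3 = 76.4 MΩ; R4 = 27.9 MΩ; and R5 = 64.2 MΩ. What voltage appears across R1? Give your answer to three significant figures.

ΣR = 4.82 + 9.60 + 76.4 + 27.9 + 64.2 = 182.9 MΩ.
By the voltage-divider rule, V = 10.5 × 4.820/182.9 = 0.2767 V.

V ≈ 0.277 V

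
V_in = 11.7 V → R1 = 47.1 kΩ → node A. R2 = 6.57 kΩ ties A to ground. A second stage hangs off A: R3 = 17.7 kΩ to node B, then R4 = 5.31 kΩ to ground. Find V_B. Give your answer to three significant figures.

Node A sees R2 in parallel with the series input of stage 2, R3 + R4 = 23.01 kΩ.
R2 ‖ (R3+R4) = 5.111 kΩ.
First divider: V_A = V_in · 5.111/(47.1 + 5.111) = 1.145 V.
Then the unloaded second divider: V_B = V_A × R4/(R3+R4) = 1.145 × 0.2308 = 0.2643 V.

V_B ≈ 0.264 V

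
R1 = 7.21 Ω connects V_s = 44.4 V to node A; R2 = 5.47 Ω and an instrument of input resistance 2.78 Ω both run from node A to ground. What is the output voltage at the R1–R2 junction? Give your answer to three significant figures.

V_out ≈ 9.04 V

First combine the lower leg with the load: R2 ‖ R_L = 1.843 Ω.
Voltage divider with the loaded lower leg: V_out = 44.4 × 1.843/(7.21 + 1.843) = 44.4 × 0.2036 = 9.040 V.
(Unloaded it would be 19.2 V; the load pulls it down.)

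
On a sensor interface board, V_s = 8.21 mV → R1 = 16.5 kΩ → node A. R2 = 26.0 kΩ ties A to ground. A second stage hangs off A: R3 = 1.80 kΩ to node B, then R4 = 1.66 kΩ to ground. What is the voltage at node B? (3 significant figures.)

V_B ≈ 0.615 mV

The second stage (R3 + R4 = 3.460 kΩ) loads node A in parallel with R2.
R2 ‖ (R3+R4) = 3.054 kΩ.
So V_A = 8.21 × 0.1562 = 1.282 mV.
Stage 2 is unloaded, so V_B = V_A · R4/(R3+R4) = 1.282 × 1.66/3.460 = 0.6151 mV.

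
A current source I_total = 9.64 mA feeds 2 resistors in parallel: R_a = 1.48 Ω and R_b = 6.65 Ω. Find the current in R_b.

Two-branch current divider: I_k = I_total · R_other/(R_1 + R_2).
I(R_b) = 9.64 × 1.48/(1.48 + 6.65) = 9.64 × 0.1820 = 1.755 mA.

I ≈ 1.75 mA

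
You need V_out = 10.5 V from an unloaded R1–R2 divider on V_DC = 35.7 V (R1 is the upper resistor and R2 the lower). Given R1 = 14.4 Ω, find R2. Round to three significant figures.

R2 ≈ 6.00 Ω

The divider ratio is R2/(R1+R2) = 10.5/35.7 = 0.2941.
R2 = R1 · 0.2941/(1 − 0.2941) = 6.000 Ω.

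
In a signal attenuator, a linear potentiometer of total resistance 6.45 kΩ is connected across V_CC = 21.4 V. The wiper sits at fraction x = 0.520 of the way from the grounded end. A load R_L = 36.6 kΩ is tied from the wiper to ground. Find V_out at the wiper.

Lower segment x·R_p = 3.354 kΩ; upper segment (1−x)·R_p = 3.096 kΩ.
(x·R_p) ‖ R_L = 3.072 kΩ.
Then V_out = V_CC · 3.072/(3.096 + 3.072) = 10.66 V.

V_out ≈ 10.7 V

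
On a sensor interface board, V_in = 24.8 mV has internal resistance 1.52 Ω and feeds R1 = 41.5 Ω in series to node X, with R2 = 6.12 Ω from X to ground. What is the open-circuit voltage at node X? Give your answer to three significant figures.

R1' = 1.52 + 41.5 = 43.02 Ω (source resistance + R1).
V_th is the unloaded tap voltage: V_in · R2/(R1'+R2) = 24.8 × 0.1245 = 3.089 mV.

V_th ≈ 3.09 mV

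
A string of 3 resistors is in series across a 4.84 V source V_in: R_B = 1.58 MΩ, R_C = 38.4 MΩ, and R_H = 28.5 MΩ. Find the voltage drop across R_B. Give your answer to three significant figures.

V ≈ 0.112 V

Series total: ΣR = 1.58 + 38.4 + 28.5 = 68.48 MΩ.
V = V_in · R/ΣR = 4.84 × 0.02307 = 0.1117 V.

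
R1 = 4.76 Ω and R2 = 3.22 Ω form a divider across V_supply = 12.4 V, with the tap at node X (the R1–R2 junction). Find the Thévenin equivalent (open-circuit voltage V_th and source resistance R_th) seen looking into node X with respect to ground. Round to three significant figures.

V_th ≈ 5.00 V, R_th ≈ 1.92 Ω

V_th is the unloaded tap voltage: V_supply · R2/(R1+R2) = 12.4 × 0.4035 = 5.004 V.
Looking into X with the source shorted: R_th = R1·R2/(R1+R2) = 4.760 × 3.22/7.980 = 1.921 Ω.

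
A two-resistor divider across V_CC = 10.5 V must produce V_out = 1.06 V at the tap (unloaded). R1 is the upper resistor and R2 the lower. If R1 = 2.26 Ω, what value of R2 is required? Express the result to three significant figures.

R2 ≈ 0.254 Ω

The divider ratio is R2/(R1+R2) = 1.06/10.5 = 0.1010.
Rearranging, R2 = R1·k/(1−k) = 2.26 × 0.1123 = 0.2538 Ω.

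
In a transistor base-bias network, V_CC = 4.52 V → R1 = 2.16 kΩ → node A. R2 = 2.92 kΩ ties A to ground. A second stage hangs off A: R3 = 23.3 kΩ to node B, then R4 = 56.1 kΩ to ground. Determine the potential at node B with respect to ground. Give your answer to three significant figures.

Node A sees R2 in parallel with the series input of stage 2, R3 + R4 = 79.40 kΩ.
Effective lower resistance at A: R2 ‖ 79.40 = 2.816 kΩ.
So V_A = 4.52 × 0.5660 = 2.558 V.
Then the unloaded second divider: V_B = V_A × R4/(R3+R4) = 2.558 × 0.7065 = 1.807 V.

V_B ≈ 1.81 V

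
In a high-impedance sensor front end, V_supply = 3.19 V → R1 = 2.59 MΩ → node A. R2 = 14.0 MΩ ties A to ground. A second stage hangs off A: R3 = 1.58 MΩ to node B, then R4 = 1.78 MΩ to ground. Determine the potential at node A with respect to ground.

Node A sees R2 in parallel with the series input of stage 2, R3 + R4 = 3.360 MΩ.
R2 ‖ (R3+R4) = 2.710 MΩ.
So V_A = 3.19 × 0.5113 = 1.631 V.

V_A ≈ 1.63 V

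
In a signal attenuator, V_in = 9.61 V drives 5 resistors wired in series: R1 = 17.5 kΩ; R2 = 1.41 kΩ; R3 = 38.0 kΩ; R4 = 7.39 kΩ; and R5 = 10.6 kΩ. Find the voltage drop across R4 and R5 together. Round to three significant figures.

V ≈ 2.31 V

ΣR = 17.5 + 1.41 + 38.0 + 7.39 + 10.6 = 74.90 kΩ.
R_{R4..R5} = 7.39 + 10.6 = 17.99 kΩ.
Voltage divider: V = V_in · (17.99 / 74.90) = 9.61 × 0.2402 = 2.308 V.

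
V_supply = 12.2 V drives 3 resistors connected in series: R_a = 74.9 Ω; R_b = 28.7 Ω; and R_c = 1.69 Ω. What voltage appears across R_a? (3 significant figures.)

V ≈ 8.68 V

Total series resistance ΣR = 74.9 + 28.7 + 1.69 = 105.3 Ω.
V = V_supply · R/ΣR = 12.2 × 0.7114 = 8.679 V.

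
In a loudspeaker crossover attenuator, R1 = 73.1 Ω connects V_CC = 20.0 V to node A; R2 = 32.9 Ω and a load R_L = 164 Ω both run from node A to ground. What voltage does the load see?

R2 ‖ R_L = (32.9 × 164)/(32.9 + 164) = 27.40 Ω.
Then V_out = V_CC · R2'/(R1 + R2') = 20.0 × 27.40/100.5 = 5.453 V.
(Unloaded it would be 6.21 V; the load pulls it down.)

V_out ≈ 5.45 V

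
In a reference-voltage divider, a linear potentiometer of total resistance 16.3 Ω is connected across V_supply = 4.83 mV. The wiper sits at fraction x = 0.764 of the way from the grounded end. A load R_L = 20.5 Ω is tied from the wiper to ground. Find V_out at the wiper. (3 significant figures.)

V_out ≈ 3.23 mV

Split the track: R_lower = x·R_p = 12.45 Ω, R_upper = (1−x)·R_p = 3.847 Ω.
(x·R_p) ‖ R_L = 7.747 Ω.
Loaded-divider output: V_out = 4.83 × 0.6682 = 3.227 mV.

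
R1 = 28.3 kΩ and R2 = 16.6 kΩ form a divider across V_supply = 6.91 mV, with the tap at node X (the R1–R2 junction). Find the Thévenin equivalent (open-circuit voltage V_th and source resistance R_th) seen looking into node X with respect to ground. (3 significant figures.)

V_th ≈ 2.55 mV, R_th ≈ 10.5 kΩ

Open-circuit (no load on X): V_th = V_supply · R2/(R1 + R2) = 6.91 × 16.6/(28.30 + 16.6) = 2.555 mV.
Zeroing V_supply shorts the top of R1 to ground, so R_th = R1 ‖ R2 = 10.46 kΩ.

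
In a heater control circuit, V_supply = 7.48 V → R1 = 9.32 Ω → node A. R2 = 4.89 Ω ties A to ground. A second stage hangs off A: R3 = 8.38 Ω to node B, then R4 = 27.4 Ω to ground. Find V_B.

Node A sees R2 in parallel with the series input of stage 2, R3 + R4 = 35.78 Ω.
Effective lower resistance at A: R2 ‖ 35.78 = 4.302 Ω.
V_A = 7.48 × 4.302/(9.32 + 4.302) = 2.362 V.
V_B = V_A × 0.7658 = 1.809 V.

V_B ≈ 1.81 V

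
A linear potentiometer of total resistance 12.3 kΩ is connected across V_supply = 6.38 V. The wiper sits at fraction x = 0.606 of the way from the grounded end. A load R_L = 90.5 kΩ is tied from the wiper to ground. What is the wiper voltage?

V_out ≈ 3.74 V

The pot divides into 4.846 kΩ above the wiper and 7.454 kΩ below.
(x·R_p) ‖ R_L = 6.887 kΩ.
Loaded-divider output: V_out = 6.38 × 0.5870 = 3.745 V.
(Unloaded: V_out = x·V_supply = 3.87 V.)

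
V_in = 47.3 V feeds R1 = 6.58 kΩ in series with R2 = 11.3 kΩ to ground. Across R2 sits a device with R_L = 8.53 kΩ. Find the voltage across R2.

The load sits in parallel with R2, giving an effective lower resistance R2' = R2·R_L/(R2+R_L) = 4.861 kΩ.
Then V_out = V_in · R2'/(R1 + R2') = 47.3 × 4.861/11.44 = 20.10 V.
(Unloaded it would be 29.9 V; the load pulls it down.)

V_out ≈ 20.1 V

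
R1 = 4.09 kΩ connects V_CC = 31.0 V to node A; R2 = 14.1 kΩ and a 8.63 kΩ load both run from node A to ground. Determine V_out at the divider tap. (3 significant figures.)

R2 ‖ R_L = (14.1 × 8.63)/(14.1 + 8.63) = 5.353 kΩ.
Voltage divider with the loaded lower leg: V_out = 31.0 × 5.353/(4.09 + 5.353) = 31.0 × 0.5669 = 17.57 V.
(Unloaded it would be 24.0 V; the load pulls it down.)

V_out ≈ 17.6 V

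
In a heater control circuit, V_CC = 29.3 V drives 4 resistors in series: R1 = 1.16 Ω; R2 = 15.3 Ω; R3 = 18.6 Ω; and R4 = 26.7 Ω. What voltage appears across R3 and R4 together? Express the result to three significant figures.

V ≈ 21.5 V

Total series resistance ΣR = 1.16 + 15.3 + 18.6 + 26.7 = 61.76 Ω.
R_{R3..R4} = 18.6 + 26.7 = 45.30 Ω.
Voltage divider: V = V_CC · (45.30 / 61.76) = 29.3 × 0.7335 = 21.49 V.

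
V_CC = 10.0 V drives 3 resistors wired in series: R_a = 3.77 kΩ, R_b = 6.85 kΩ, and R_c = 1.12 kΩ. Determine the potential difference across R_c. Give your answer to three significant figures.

Total series resistance ΣR = 3.77 + 6.85 + 1.12 = 11.74 kΩ.
V = V_CC · R/ΣR = 10.0 × 0.09540 = 0.9540 V.

V ≈ 0.954 V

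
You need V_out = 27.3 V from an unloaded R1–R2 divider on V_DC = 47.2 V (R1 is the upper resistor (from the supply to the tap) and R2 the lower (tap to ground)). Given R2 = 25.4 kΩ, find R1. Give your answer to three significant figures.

R1 ≈ 18.5 kΩ

V_out/V_DC = R2/(R1+R2) = 0.5784.
So R1 = R2 · (V_DC/V_out − 1) = 25.4 × (47.2/27.3 − 1) = 25.4 × 0.7289 = 18.52 kΩ.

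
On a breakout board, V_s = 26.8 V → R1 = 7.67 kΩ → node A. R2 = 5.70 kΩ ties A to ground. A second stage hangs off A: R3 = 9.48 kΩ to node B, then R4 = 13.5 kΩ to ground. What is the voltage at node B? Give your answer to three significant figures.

V_B ≈ 5.88 V

Node A sees R2 in parallel with the series input of stage 2, R3 + R4 = 22.98 kΩ.
Effective lower resistance at A: R2 ‖ 22.98 = 4.567 kΩ.
So V_A = 26.8 × 0.3732 = 10.00 V.
Then the unloaded second divider: V_B = V_A × R4/(R3+R4) = 10.00 × 0.5875 = 5.876 V.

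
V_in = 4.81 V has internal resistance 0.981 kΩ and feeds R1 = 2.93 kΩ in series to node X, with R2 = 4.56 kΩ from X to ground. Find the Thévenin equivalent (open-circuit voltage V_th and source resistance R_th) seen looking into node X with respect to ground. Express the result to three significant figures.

R1' = 0.981 + 2.93 = 3.911 kΩ (source resistance + R1).
Open-circuit (no load on X): V_th = V_in · R2/(R1' + R2) = 4.81 × 4.56/(3.911 + 4.56) = 2.589 V.
With V_in suppressed (replaced by a short), R_th = R1' ‖ R2 = (3.911 × 4.56)/(3.911 + 4.56) = 2.105 kΩ.

V_th ≈ 2.59 V, R_th ≈ 2.11 kΩ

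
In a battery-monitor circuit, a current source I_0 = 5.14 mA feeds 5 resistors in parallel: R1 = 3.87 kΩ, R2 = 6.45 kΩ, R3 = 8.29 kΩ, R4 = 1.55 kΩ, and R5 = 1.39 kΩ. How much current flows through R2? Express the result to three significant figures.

I ≈ 0.420 mA

Total conductance ΣG = 1/3.87 + 1/6.45 + 1/8.29 + 1/1.55 + 1/1.39 = 1.899 (units of 1/kΩ).
R2 takes the fraction G_k/ΣG = 0.1550/1.899 = 0.08166, so I = 5.14 × 0.08166 = 0.4197 mA.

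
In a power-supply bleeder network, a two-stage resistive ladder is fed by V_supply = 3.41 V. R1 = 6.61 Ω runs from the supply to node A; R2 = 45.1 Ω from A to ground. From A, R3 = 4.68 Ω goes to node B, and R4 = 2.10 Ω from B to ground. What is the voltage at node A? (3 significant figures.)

The second stage (R3 + R4 = 6.780 Ω) loads node A in parallel with R2.
R2 ‖ (R3+R4) = 5.894 Ω.
First divider: V_A = V_supply · 5.894/(6.61 + 5.894) = 1.607 V.

V_A ≈ 1.61 V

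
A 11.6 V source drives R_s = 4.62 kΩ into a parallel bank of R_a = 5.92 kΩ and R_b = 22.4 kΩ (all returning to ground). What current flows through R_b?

I ≈ 0.261 mA

Combine the parallel branches: R_p = (1/5.92 + 1/22.4)⁻¹ = 4.682 kΩ.
V_A by voltage divider: V_A = 11.6 × 4.682/(4.62 + 4.682) = 5.839 V.
Branch current I = V_A/R_b = 5.839/22.4 = 0.2607 mA.
(Equivalently: I_total = 1.247 mA, then current-divider fraction G_k/ΣG = 0.2090.)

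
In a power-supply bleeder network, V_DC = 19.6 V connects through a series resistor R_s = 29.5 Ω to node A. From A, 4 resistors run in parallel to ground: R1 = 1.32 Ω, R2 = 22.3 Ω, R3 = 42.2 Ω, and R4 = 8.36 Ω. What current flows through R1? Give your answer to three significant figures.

I ≈ 0.514 A

Equivalent of the parallel group: R_p = 1.057 Ω.
V_A = 19.6 × 1.057/30.56 = 0.6782 V.
Branch current I = V_A/R1 = 0.6782/1.32 = 0.5138 A.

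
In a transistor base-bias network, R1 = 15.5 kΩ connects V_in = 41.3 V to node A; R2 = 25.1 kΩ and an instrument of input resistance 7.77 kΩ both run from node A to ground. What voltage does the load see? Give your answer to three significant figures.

The load sits in parallel with R2, giving an effective lower resistance R2' = R2·R_L/(R2+R_L) = 5.933 kΩ.
Voltage divider with the loaded lower leg: V_out = 41.3 × 5.933/(15.5 + 5.933) = 41.3 × 0.2768 = 11.43 V.

V_out ≈ 11.4 V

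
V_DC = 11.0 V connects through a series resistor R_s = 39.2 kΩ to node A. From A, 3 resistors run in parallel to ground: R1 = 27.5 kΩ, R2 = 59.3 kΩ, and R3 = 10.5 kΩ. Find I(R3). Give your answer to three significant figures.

Equivalent of the parallel group: R_p = 6.736 kΩ.
Node voltage V_A = V_DC · R_p/(R_s + R_p) = 11.0 × 0.1466 = 1.613 V.
I(R3) = V_A / R3 = 1.613/10.5 = 0.1536 mA.

I ≈ 0.154 mA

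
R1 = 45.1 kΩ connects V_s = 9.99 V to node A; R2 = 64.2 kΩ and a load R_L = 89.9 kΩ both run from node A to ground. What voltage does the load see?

R2 ‖ R_L = (64.2 × 89.9)/(64.2 + 89.9) = 37.45 kΩ.
Now apply the divider: V_out = 9.99 × 0.4537 = 4.532 V.

V_out ≈ 4.53 V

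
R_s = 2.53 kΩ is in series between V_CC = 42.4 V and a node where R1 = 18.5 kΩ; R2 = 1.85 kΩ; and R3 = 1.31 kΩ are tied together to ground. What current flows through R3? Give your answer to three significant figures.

I ≈ 7.30 mA

Parallel bank: R_p = 1/(1/18.5 + 1/1.85 + 1/1.31) = 0.7364 kΩ.
V_A = 42.4 × 0.7364/3.266 = 9.559 V.
I(R3) = V_A / R3 = 9.559/1.31 = 7.297 mA.
(Check via current divider: I_total = 12.98 mA; share G_k/ΣG = 0.5621 → same result.)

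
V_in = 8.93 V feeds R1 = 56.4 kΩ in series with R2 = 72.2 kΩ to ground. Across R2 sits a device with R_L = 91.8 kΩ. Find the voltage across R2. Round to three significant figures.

V_out ≈ 3.73 V

R2 ‖ R_L = (72.2 × 91.8)/(72.2 + 91.8) = 40.41 kΩ.
Now apply the divider: V_out = 8.93 × 0.4174 = 3.728 V.
(Unloaded it would be 5.01 V; the load pulls it down.)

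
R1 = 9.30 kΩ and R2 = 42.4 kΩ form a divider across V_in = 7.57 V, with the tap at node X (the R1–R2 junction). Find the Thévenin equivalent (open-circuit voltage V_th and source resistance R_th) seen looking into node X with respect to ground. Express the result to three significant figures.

V_th is the unloaded tap voltage: V_in · R2/(R1+R2) = 7.57 × 0.8201 = 6.208 V.
Zeroing V_in shorts the top of R1 to ground, so R_th = R1 ‖ R2 = 7.627 kΩ.

V_th ≈ 6.21 V, R_th ≈ 7.63 kΩ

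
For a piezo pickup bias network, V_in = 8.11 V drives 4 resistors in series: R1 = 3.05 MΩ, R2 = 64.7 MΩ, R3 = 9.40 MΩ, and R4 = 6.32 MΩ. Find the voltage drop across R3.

Series total: ΣR = 3.05 + 64.7 + 9.40 + 6.32 = 83.47 MΩ.
Voltage divider: V = V_in · (9.400 / 83.47) = 8.11 × 0.1126 = 0.9133 V.

V ≈ 0.913 V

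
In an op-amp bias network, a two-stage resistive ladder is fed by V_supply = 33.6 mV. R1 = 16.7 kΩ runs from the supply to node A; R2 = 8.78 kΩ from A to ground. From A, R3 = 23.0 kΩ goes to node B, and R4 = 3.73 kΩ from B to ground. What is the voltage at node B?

V_B ≈ 1.33 mV

The second stage (R3 + R4 = 26.73 kΩ) loads node A in parallel with R2.
Effective lower resistance at A: R2 ‖ 26.73 = 6.609 kΩ.
V_A = 33.6 × 6.609/(16.7 + 6.609) = 9.527 mV.
Stage 2 is unloaded, so V_B = V_A · R4/(R3+R4) = 9.527 × 3.73/26.73 = 1.329 mV.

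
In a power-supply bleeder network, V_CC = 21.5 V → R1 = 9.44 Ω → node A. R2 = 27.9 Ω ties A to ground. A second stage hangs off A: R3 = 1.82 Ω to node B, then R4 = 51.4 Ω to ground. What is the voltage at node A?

V_A ≈ 14.2 V

The second stage (R3 + R4 = 53.22 Ω) loads node A in parallel with R2.
R2 ‖ (R3+R4) = 18.30 Ω.
So V_A = 21.5 × 0.6597 = 14.18 V.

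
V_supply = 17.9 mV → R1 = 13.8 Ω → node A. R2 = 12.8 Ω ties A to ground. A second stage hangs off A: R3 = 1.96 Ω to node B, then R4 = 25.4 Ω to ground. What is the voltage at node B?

Looking into the second stage from A: R3 + R4 = 27.36 Ω appears in parallel with R2.
R2 ‖ (R3+R4) = 8.720 Ω.
V_A = 17.9 × 8.720/(13.8 + 8.720) = 6.931 mV.
Then the unloaded second divider: V_B = V_A × R4/(R3+R4) = 6.931 × 0.9284 = 6.435 mV.

V_B ≈ 6.43 mV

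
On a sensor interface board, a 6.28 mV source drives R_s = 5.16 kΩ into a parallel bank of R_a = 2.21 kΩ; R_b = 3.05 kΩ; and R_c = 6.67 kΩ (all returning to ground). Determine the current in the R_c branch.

Parallel bank: R_p = 1/(1/2.21 + 1/3.05 + 1/6.67) = 1.075 kΩ.
V_A = 6.28 × 1.075/6.235 = 1.083 mV.
I(R_c) = V_A / R_c = 1.083/6.67 = 0.1623 µA.

I ≈ 0.162 µA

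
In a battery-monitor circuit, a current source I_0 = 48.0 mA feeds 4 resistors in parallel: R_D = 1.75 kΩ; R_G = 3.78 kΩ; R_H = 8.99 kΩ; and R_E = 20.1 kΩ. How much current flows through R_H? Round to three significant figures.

Conductances: ΣG = 1/1.75 + 1/3.78 + 1/8.99 + 1/20.1 = 0.9970 (1/kΩ).
Current divider: I(R_H) = I_0 · G_k/ΣG = 48.0 × (0.1112/0.9970) = 48.0 × 0.1116 = 5.356 mA.

I ≈ 5.36 mA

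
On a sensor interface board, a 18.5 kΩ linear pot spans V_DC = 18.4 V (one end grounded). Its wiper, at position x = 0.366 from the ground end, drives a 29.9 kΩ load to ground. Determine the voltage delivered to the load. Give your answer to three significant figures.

Split the track: R_lower = x·R_p = 6.771 kΩ, R_upper = (1−x)·R_p = 11.73 kΩ.
(x·R_p) ‖ R_L = 5.521 kΩ.
Loaded-divider output: V_out = 18.4 × 0.3200 = 5.889 V.
(Unloaded: V_out = x·V_DC = 6.73 V.)

V_out ≈ 5.89 V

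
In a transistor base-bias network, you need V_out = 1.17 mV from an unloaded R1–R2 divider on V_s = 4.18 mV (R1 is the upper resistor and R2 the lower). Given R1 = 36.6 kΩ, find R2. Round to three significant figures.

R2 ≈ 14.2 kΩ

The divider ratio is R2/(R1+R2) = 1.17/4.18 = 0.2799.
R2 = R1 · 0.2799/(1 − 0.2799) = 14.23 kΩ.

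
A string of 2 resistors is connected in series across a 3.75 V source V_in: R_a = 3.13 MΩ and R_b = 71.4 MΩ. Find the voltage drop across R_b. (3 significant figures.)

V ≈ 3.59 V

Series total: ΣR = 3.13 + 71.4 = 74.53 MΩ.
V = V_in · R/ΣR = 3.75 × 0.9580 = 3.593 V.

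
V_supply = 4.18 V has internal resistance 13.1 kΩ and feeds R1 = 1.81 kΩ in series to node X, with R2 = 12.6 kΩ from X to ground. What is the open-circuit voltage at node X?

V_th ≈ 1.91 V

R1' = 13.1 + 1.81 = 14.91 kΩ (source resistance + R1).
V_th is the unloaded tap voltage: V_supply · R2/(R1'+R2) = 4.18 × 0.4580 = 1.915 V.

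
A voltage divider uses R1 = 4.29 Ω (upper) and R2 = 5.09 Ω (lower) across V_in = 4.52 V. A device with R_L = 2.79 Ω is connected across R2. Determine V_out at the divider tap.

V_out ≈ 1.34 V

The load sits in parallel with R2, giving an effective lower resistance R2' = R2·R_L/(R2+R_L) = 1.802 Ω.
Then V_out = V_in · R2'/(R1 + R2') = 4.52 × 1.802/6.092 = 1.337 V.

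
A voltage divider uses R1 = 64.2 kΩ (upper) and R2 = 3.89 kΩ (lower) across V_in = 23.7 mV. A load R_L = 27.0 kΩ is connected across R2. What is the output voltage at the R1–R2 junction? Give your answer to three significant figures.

V_out ≈ 1.19 mV

R2 ‖ R_L = (3.89 × 27.0)/(3.89 + 27.0) = 3.400 kΩ.
Now apply the divider: V_out = 23.7 × 0.05030 = 1.192 mV.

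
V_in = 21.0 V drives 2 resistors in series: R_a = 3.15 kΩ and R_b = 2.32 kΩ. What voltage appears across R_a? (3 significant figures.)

V ≈ 12.1 V

ΣR = 3.15 + 2.32 = 5.470 kΩ.
By the voltage-divider rule, V = 21.0 × 3.150/5.470 = 12.09 V.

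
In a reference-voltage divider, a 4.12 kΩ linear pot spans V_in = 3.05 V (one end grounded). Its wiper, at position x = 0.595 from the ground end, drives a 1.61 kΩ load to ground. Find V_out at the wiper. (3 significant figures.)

Lower segment x·R_p = 2.451 kΩ; upper segment (1−x)·R_p = 1.669 kΩ.
R_L loads the lower segment: effective lower R = 0.9718 kΩ.
V_out = 3.05 × 0.9718/(1.669 + 0.9718) = 1.123 V.
(Unloaded: V_out = x·V_in = 1.81 V.)

V_out ≈ 1.12 V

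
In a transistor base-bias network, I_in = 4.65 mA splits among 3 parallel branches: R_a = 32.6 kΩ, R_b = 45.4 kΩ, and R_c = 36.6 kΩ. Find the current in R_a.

I ≈ 1.78 mA

Conductances: ΣG = 1/32.6 + 1/45.4 + 1/36.6 = 0.08002 (1/kΩ).
By the current-divider rule, I = I_in · G_k/ΣG = 4.65 × 0.3833 = 1.782 mA.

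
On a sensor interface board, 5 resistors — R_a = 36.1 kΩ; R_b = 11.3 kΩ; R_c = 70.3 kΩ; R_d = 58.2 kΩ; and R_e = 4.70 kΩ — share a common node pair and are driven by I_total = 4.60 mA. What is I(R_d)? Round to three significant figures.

I ≈ 0.219 mA

ΣG = 1/36.1 + 1/11.3 + 1/70.3 + 1/58.2 + 1/4.70 = 0.3604.
Current divider: I(R_d) = I_total · G_k/ΣG = 4.60 × (0.01718/0.3604) = 4.60 × 0.04768 = 0.2193 mA.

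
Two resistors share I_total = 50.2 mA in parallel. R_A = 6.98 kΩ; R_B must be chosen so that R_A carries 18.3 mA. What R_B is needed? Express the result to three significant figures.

R_B ≈ 4.00 kΩ

Two-branch current divider: I_A = I_total · R_B/(R_A + R_B).
With f = 0.3645, R_B = R_A · f/(1−f) = 6.98 × 0.5737 = 4.004 kΩ.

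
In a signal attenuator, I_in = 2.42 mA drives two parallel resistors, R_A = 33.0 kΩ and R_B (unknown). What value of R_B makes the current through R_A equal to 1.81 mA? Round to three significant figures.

R_B ≈ 97.9 kΩ

The fraction through R_A equals R_B/(R_A+R_B).
1.81/2.42 = R_B/(R_A + R_B) → R_B = R_A · (0.7479)/(1 − 0.7479) = 33.0 × 2.967 = 97.92 kΩ.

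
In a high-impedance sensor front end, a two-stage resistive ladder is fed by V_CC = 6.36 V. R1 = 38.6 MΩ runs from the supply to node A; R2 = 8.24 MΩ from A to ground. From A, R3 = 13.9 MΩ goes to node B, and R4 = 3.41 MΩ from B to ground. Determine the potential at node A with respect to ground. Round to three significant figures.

V_A ≈ 0.804 V

The second stage (R3 + R4 = 17.31 MΩ) loads node A in parallel with R2.
R2 ‖ (R3+R4) = 5.583 MΩ.
First divider: V_A = V_CC · 5.583/(38.6 + 5.583) = 0.8036 V.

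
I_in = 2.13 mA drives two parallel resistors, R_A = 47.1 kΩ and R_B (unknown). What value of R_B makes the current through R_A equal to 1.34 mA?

The fraction through R_A equals R_B/(R_A+R_B).
1.34/2.13 = R_B/(R_A + R_B) → R_B = R_A · (0.6291)/(1 − 0.6291) = 47.1 × 1.696 = 79.89 kΩ.

R_B ≈ 79.9 kΩ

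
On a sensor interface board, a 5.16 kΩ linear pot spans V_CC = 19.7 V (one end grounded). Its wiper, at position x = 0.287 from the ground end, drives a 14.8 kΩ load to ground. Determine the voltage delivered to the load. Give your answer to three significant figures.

Lower segment x·R_p = 1.481 kΩ; upper segment (1−x)·R_p = 3.679 kΩ.
(x·R_p) ‖ R_L = 1.346 kΩ.
Loaded-divider output: V_out = 19.7 × 0.2679 = 5.277 V.

V_out ≈ 5.28 V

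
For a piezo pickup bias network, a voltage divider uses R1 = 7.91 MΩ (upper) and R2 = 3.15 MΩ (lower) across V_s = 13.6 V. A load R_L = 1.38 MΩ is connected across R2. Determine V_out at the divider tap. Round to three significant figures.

V_out ≈ 1.47 V

The load sits in parallel with R2, giving an effective lower resistance R2' = R2·R_L/(R2+R_L) = 0.9596 MΩ.
Now apply the divider: V_out = 13.6 × 0.1082 = 1.471 V.
(Unloaded it would be 3.87 V; the load pulls it down.)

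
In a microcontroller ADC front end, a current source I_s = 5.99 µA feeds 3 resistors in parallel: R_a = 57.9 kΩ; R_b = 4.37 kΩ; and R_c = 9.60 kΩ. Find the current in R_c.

I ≈ 1.78 µA

Total conductance ΣG = 1/57.9 + 1/4.37 + 1/9.60 = 0.3503 (units of 1/kΩ).
Current divider: I(R_c) = I_s · G_k/ΣG = 5.99 × (0.1042/0.3503) = 5.99 × 0.2974 = 1.781 µA.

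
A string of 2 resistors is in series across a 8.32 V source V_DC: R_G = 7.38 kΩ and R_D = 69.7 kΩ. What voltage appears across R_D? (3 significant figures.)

Series total: ΣR = 7.38 + 69.7 = 77.08 kΩ.
By the voltage-divider rule, V = 8.32 × 69.70/77.08 = 7.523 V.

V ≈ 7.52 V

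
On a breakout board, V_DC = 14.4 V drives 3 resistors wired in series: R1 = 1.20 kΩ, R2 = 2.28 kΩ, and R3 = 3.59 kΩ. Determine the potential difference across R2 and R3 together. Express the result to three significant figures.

ΣR = 1.20 + 2.28 + 3.59 = 7.070 kΩ.
R_{R2..R3} = 2.28 + 3.59 = 5.870 kΩ.
By the voltage-divider rule, V = 14.4 × 5.870/7.070 = 11.96 V.

V ≈ 12.0 V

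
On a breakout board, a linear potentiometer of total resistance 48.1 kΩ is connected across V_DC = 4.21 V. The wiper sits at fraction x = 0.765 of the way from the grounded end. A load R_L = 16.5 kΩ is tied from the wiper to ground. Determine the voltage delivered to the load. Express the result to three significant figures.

The pot divides into 11.30 kΩ above the wiper and 36.80 kΩ below.
(x·R_p) ‖ R_L = 11.39 kΩ.
Loaded-divider output: V_out = 4.21 × 0.5019 = 2.113 V.

V_out ≈ 2.11 V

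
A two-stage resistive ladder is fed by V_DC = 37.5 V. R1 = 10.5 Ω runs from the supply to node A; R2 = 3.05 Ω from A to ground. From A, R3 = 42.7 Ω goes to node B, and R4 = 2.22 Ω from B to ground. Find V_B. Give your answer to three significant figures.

The second stage (R3 + R4 = 44.92 Ω) loads node A in parallel with R2.
R2 ‖ (R3+R4) = 2.856 Ω.
V_A = 37.5 × 2.856/(10.5 + 2.856) = 8.019 V.
Then the unloaded second divider: V_B = V_A × R4/(R3+R4) = 8.019 × 0.04942 = 0.3963 V.

V_B ≈ 0.396 V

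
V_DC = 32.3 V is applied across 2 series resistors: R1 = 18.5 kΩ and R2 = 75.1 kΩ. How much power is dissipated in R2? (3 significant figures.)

P ≈ 8.94 mW

Series current I = V_DC/ΣR = 32.3/93.60 = 0.3451 mA.
V(R2) = I·R = 25.92 V; P = V·I = 25.92 × 0.3451 = 8.943 mW.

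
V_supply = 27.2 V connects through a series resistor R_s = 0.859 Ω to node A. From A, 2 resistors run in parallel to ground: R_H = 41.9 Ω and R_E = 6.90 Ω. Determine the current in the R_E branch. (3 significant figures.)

I ≈ 3.44 A

Parallel bank: R_p = 1/(1/41.9 + 1/6.90) = 5.924 Ω.
V_A by voltage divider: V_A = 27.2 × 5.924/(0.859 + 5.924) = 23.76 V.
I(R_E) = V_A / R_E = 23.76/6.90 = 3.443 A.
(Check via current divider: I_total = 4.010 A; share G_k/ΣG = 0.8586 → same result.)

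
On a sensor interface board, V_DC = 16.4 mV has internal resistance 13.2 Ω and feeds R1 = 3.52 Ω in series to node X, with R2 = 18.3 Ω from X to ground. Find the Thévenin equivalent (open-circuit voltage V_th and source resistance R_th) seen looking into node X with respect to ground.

V_th ≈ 8.57 mV, R_th ≈ 8.74 Ω

R1' = 13.2 + 3.52 = 16.72 Ω (source resistance + R1).
With X open, the divider is unloaded: V_th = 16.4 × 18.3/35.02 = 8.570 mV.
Zeroing V_DC shorts the top of R1' to ground, so R_th = R1' ‖ R2 = 8.737 Ω.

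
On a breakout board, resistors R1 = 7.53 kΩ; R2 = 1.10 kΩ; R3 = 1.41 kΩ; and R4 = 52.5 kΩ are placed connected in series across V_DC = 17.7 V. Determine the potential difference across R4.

V ≈ 14.9 V

Total series resistance ΣR = 7.53 + 1.10 + 1.41 + 52.5 = 62.54 kΩ.
By the voltage-divider rule, V = 17.7 × 52.50/62.54 = 14.86 V.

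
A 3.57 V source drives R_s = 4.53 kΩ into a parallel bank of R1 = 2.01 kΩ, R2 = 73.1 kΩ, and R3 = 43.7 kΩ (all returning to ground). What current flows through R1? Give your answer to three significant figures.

I ≈ 0.519 mA

Equivalent of the parallel group: R_p = 1.872 kΩ.
V_A = 3.57 × 1.872/6.402 = 1.044 V.
I(R1) = V_A / R1 = 1.044/2.01 = 0.5194 mA.
(Equivalently: I_total = 0.5576 mA, then current-divider fraction G_k/ΣG = 0.9315.)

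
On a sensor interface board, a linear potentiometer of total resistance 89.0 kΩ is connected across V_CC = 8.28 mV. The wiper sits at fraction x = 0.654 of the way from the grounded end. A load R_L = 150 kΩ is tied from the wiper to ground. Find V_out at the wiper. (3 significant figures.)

V_out ≈ 4.77 mV

The pot divides into 30.79 kΩ above the wiper and 58.21 kΩ below.
R_L loads the lower segment: effective lower R = 41.93 kΩ.
Loaded-divider output: V_out = 8.28 × 0.5766 = 4.774 mV.
(Unloaded: V_out = x·V_CC = 5.42 mV.)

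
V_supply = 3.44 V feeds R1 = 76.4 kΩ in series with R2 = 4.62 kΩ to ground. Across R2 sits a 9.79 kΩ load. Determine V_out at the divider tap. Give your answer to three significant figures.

R2 ‖ R_L = (4.62 × 9.79)/(4.62 + 9.79) = 3.139 kΩ.
Voltage divider with the loaded lower leg: V_out = 3.44 × 3.139/(76.4 + 3.139) = 3.44 × 0.03946 = 0.1358 V.
(Unloaded it would be 0.196 V; the load pulls it down.)

V_out ≈ 0.136 V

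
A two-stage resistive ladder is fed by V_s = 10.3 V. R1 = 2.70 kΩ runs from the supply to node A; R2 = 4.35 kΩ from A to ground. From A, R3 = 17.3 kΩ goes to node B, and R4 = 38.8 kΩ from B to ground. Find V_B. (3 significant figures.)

V_B ≈ 4.27 V

The second stage (R3 + R4 = 56.10 kΩ) loads node A in parallel with R2.
Effective lower resistance at A: R2 ‖ 56.10 = 4.037 kΩ.
So V_A = 10.3 × 0.5992 = 6.172 V.
V_B = V_A × 0.6916 = 4.269 V.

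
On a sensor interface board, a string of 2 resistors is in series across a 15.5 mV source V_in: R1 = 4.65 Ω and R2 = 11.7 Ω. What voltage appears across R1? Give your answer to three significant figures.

ΣR = 4.65 + 11.7 = 16.35 Ω.
By the voltage-divider rule, V = 15.5 × 4.650/16.35 = 4.408 mV.

V ≈ 4.41 mV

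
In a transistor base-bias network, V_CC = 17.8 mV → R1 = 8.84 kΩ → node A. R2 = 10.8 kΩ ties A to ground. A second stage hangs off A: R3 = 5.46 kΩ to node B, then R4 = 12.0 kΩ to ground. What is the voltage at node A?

Node A sees R2 in parallel with the series input of stage 2, R3 + R4 = 17.46 kΩ.
R2 ‖ (R3+R4) = 6.673 kΩ.
So V_A = 17.8 × 0.4301 = 7.657 mV.

V_A ≈ 7.66 mV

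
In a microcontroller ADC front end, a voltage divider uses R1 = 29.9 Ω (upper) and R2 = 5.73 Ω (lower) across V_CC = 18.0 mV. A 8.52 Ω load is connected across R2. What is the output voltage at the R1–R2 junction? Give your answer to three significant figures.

V_out ≈ 1.85 mV

The load sits in parallel with R2, giving an effective lower resistance R2' = R2·R_L/(R2+R_L) = 3.426 Ω.
Voltage divider with the loaded lower leg: V_out = 18.0 × 3.426/(29.9 + 3.426) = 18.0 × 0.1028 = 1.850 mV.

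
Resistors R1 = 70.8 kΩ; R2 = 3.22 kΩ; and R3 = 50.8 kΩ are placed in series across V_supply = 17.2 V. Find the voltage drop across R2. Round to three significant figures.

Series total: ΣR = 70.8 + 3.22 + 50.8 = 124.8 kΩ.
Voltage divider: V = V_supply · (3.220 / 124.8) = 17.2 × 0.02580 = 0.4437 V.

V ≈ 0.444 V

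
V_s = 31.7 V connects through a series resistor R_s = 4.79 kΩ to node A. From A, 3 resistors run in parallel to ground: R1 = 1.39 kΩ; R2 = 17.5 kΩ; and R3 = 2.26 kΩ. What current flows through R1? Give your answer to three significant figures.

Equivalent of the parallel group: R_p = 0.8203 kΩ.
V_A = 31.7 × 0.8203/5.610 = 4.635 V.
Branch current I = V_A/R1 = 4.635/1.39 = 3.335 mA.

I ≈ 3.33 mA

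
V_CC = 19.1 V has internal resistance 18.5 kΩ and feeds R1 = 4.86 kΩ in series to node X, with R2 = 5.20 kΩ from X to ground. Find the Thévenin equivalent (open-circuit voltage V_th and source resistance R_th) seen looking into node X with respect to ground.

R1' = 18.5 + 4.86 = 23.36 kΩ (source resistance + R1).
Open-circuit (no load on X): V_th = V_CC · R2/(R1' + R2) = 19.1 × 5.20/(23.36 + 5.20) = 3.478 V.
Looking into X with the source shorted: R_th = R1'·R2/(R1'+R2) = 23.36 × 5.20/28.56 = 4.253 kΩ.

V_th ≈ 3.48 V, R_th ≈ 4.25 kΩ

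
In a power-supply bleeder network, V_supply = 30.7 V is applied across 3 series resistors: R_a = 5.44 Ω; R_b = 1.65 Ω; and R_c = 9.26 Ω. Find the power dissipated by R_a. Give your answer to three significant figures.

P ≈ 19.2 W

ΣR = 16.35 Ω → I = 30.7/16.35 = 1.878 A.
V(R_a) = I·R = 10.21 V; P = V·I = 10.21 × 1.878 = 19.18 W.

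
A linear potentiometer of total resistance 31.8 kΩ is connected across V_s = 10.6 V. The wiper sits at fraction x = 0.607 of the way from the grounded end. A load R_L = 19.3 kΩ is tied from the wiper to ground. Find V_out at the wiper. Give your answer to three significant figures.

The pot divides into 12.50 kΩ above the wiper and 19.30 kΩ below.
(x·R_p) ‖ R_L = 9.651 kΩ.
Then V_out = V_s · 9.651/(12.50 + 9.651) = 4.619 V.

V_out ≈ 4.62 V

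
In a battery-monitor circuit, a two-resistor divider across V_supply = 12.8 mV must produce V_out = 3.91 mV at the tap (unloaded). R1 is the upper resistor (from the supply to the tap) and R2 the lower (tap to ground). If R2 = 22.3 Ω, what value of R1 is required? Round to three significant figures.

V_out/V_supply = R2/(R1+R2) = 0.3055.
Rearranging, R1 = R2·(1−k)/k = 22.3 × 2.274 = 50.70 Ω.

R1 ≈ 50.7 Ω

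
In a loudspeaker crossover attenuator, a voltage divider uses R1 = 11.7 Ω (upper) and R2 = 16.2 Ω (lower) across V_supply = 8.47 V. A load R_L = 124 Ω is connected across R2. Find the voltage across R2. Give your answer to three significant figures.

R2 ‖ R_L = (16.2 × 124)/(16.2 + 124) = 14.33 Ω.
Now apply the divider: V_out = 8.47 × 0.5505 = 4.663 V.
(Unloaded it would be 4.92 V; the load pulls it down.)

V_out ≈ 4.66 V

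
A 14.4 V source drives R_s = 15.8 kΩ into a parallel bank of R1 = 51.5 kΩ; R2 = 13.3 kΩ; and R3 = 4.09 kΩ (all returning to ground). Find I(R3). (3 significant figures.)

I ≈ 0.554 mA

Combine the parallel branches: R_p = (1/51.5 + 1/13.3 + 1/4.09)⁻¹ = 2.949 kΩ.
V_A = 14.4 × 2.949/18.75 = 2.265 V.
I(R3) = V_A / R3 = 2.265/4.09 = 0.5538 mA.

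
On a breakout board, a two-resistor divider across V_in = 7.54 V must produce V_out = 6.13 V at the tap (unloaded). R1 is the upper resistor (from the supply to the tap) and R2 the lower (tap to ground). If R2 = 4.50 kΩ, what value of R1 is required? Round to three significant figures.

R1 ≈ 1.04 kΩ

Required fraction k = V_out/V_in = 0.8130.
So R1 = R2 · (V_in/V_out − 1) = 4.50 × (7.54/6.13 − 1) = 4.50 × 0.2300 = 1.035 kΩ.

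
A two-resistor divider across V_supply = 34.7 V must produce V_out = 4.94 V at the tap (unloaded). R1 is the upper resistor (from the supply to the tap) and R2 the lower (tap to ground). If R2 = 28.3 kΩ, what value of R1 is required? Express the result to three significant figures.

R1 ≈ 170 kΩ

The divider ratio is R2/(R1+R2) = 4.94/34.7 = 0.1424.
R1 = R2·(1/k − 1) = 28.3 × 6.024 = 170.5 kΩ.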